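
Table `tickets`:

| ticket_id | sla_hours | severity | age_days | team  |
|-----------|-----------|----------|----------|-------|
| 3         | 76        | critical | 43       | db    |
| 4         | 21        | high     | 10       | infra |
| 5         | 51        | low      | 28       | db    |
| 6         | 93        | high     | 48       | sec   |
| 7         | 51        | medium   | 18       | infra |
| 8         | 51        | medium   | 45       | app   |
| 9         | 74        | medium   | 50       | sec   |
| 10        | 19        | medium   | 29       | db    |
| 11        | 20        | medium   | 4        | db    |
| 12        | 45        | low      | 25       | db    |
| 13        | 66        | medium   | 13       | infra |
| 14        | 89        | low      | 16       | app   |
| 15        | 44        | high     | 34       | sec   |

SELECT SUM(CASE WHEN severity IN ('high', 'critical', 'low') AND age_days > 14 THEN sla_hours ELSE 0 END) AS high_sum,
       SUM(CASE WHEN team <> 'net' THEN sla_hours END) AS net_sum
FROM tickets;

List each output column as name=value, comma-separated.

high_sum=398, net_sum=700

[high_sum: severity IN ('high', 'critical', 'low') AND age_days > 14]
ticket_id=3: ✓ → 76
ticket_id=4: ✗
ticket_id=5: ✓ → 51
ticket_id=6: ✓ → 93
ticket_id=7: ✗
ticket_id=8: ✗
ticket_id=9: ✗
ticket_id=10: ✗
ticket_id=11: ✗
ticket_id=12: ✓ → 45
ticket_id=13: ✗
ticket_id=14: ✓ → 89
ticket_id=15: ✓ → 44
high_sum = 76 + 51 + 93 + 45 + 89 + 44 = 398
—
[net_sum: team <> 'net']
ticket_id=3: ✓ → 76
ticket_id=4: ✓ → 21
ticket_id=5: ✓ → 51
ticket_id=6: ✓ → 93
ticket_id=7: ✓ → 51
ticket_id=8: ✓ → 51
ticket_id=9: ✓ → 74
ticket_id=10: ✓ → 19
ticket_id=11: ✓ → 20
ticket_id=12: ✓ → 45
ticket_id=13: ✓ → 66
ticket_id=14: ✓ → 89
ticket_id=15: ✓ → 44
net_sum = 76 + 21 + 51 + 93 + 51 + 51 + 74 + 19 + 20 + 45 + 66 + 89 + 44 = 700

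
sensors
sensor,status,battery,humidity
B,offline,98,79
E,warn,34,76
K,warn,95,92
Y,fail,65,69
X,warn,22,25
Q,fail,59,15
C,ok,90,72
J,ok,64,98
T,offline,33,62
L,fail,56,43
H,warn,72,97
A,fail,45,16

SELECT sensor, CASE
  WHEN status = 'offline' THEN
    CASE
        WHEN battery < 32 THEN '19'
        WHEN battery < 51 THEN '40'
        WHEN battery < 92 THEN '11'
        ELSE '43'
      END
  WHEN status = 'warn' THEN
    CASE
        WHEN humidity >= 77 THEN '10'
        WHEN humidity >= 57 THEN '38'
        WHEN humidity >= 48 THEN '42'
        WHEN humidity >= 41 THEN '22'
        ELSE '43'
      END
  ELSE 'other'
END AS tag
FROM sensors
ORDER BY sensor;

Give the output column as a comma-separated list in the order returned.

sensor=A: status='fail' → outer ELSE → other
sensor=B: status='offline' → inner[ELSE] → 43
sensor=C: status='ok' → outer ELSE → other
sensor=E: status='warn' → inner[humidity >= 57] → 38
sensor=H: status='warn' → inner[humidity >= 77] → 10
sensor=J: status='ok' → outer ELSE → other
sensor=K: status='warn' → inner[humidity >= 77] → 10
sensor=L: status='fail' → outer ELSE → other
sensor=Q: status='fail' → outer ELSE → other
sensor=T: status='offline' → inner[battery < 51] → 40
sensor=X: status='warn' → inner[ELSE] → 43
sensor=Y: status='fail' → outer ELSE → other

other, 43, other, 38, 10, other, 10, other, other, 40, 43, other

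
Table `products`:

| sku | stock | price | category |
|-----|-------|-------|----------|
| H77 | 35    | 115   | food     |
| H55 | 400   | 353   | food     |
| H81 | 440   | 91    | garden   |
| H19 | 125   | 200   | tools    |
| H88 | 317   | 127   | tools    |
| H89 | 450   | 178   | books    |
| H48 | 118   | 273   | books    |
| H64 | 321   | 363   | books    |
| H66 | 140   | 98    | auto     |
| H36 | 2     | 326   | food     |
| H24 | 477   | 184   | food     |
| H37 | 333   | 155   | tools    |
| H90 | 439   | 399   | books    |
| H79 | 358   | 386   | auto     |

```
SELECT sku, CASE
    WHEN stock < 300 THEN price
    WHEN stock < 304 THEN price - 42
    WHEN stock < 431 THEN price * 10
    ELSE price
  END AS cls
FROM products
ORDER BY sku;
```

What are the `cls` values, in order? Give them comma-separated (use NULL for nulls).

sku=H19: stock < 300 → 200
sku=H24: ELSE → 184
sku=H36: stock < 300 → 326
sku=H37: stock < 431 → 1550
sku=H48: stock < 300 → 273
sku=H55: stock < 431 → 3530
sku=H64: stock < 431 → 3630
sku=H66: stock < 300 → 98
sku=H77: stock < 300 → 115
sku=H79: stock < 431 → 3860
sku=H81: ELSE → 91
sku=H88: stock < 431 → 1270
sku=H89: ELSE → 178
sku=H90: ELSE → 399

200, 184, 326, 1550, 273, 3530, 3630, 98, 115, 3860, 91, 1270, 178, 399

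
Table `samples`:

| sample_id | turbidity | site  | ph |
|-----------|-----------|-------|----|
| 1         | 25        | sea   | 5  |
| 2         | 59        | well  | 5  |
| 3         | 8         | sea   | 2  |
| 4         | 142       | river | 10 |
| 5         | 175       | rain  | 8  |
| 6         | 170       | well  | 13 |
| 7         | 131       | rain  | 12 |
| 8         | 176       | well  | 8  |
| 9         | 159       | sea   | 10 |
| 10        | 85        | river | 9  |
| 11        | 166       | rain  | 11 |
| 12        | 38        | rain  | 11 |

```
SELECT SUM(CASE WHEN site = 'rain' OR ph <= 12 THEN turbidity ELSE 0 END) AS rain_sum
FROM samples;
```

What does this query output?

sample_id=1: ✓ → 25
sample_id=2: ✓ → 59
sample_id=3: ✓ → 8
sample_id=4: ✓ → 142
sample_id=5: ✓ → 175
sample_id=6: ✗
sample_id=7: ✓ → 131
sample_id=8: ✓ → 176
sample_id=9: ✓ → 159
sample_id=10: ✓ → 85
sample_id=11: ✓ → 166
sample_id=12: ✓ → 38
rain_sum = 25 + 59 + 8 + 142 + 175 + 131 + 176 + 159 + 85 + 166 + 38 = 1164

1164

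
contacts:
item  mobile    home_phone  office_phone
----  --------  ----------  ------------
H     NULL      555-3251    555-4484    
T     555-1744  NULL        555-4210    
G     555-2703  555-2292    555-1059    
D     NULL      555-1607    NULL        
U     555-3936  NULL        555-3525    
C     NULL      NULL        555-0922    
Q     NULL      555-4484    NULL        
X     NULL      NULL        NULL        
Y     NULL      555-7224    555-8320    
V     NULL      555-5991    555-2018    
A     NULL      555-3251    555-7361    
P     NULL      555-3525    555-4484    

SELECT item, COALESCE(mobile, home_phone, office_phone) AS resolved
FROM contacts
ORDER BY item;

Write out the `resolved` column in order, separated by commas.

item=A: mobile=NULL, home_phone=555-3251 → 555-3251
item=C: mobile=NULL, home_phone=NULL, office_phone=555-0922 → 555-0922
item=D: mobile=NULL, home_phone=555-1607 → 555-1607
item=G: mobile=555-2703 → 555-2703
item=H: mobile=NULL, home_phone=555-3251 → 555-3251
item=P: mobile=NULL, home_phone=555-3525 → 555-3525
item=Q: mobile=NULL, home_phone=555-4484 → 555-4484
item=T: mobile=555-1744 → 555-1744
item=U: mobile=555-3936 → 555-3936
item=V: mobile=NULL, home_phone=555-5991 → 555-5991
item=X: mobile=NULL, home_phone=NULL, office_phone=NULL (all NULL) → NULL
item=Y: mobile=NULL, home_phone=555-7224 → 555-7224

555-3251, 555-0922, 555-1607, 555-2703, 555-3251, 555-3525, 555-4484, 555-1744, 555-3936, 555-5991, NULL, 555-7224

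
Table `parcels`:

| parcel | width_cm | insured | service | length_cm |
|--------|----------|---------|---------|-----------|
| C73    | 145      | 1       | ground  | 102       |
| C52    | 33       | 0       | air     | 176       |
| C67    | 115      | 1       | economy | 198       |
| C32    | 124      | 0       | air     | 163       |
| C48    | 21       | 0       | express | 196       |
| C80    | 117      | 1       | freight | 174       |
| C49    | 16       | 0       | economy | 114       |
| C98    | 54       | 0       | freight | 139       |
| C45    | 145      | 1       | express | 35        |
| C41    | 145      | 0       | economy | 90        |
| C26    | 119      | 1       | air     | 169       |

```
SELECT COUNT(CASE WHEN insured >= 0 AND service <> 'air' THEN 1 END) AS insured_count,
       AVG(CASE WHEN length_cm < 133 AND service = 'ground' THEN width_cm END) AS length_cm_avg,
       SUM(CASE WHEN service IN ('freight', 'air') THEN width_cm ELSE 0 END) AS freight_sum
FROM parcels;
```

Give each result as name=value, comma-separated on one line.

[insured_count: insured >= 0 AND service <> 'air']
parcel=C73: ✓ → 1
parcel=C52: ✗
parcel=C67: ✓ → 1
parcel=C32: ✗
parcel=C48: ✓ → 1
parcel=C80: ✓ → 1
parcel=C49: ✓ → 1
parcel=C98: ✓ → 1
parcel=C45: ✓ → 1
parcel=C41: ✓ → 1
parcel=C26: ✗
insured_count = COUNT(1, 1, 1, 1, 1, 1, 1, 1) = 8
—
[length_cm_avg: length_cm < 133 AND service = 'ground']
parcel=C73: ✓ → 145
parcel=C52: ✗
parcel=C67: ✗
parcel=C32: ✗
parcel=C48: ✗
parcel=C80: ✗
parcel=C49: ✗
parcel=C98: ✗
parcel=C45: ✗
parcel=C41: ✗
parcel=C26: ✗
length_cm_avg = 145
—
[freight_sum: service IN ('freight', 'air')]
parcel=C73: ✗
parcel=C52: ✓ → 33
parcel=C67: ✗
parcel=C32: ✓ → 124
parcel=C48: ✗
parcel=C80: ✓ → 117
parcel=C49: ✗
parcel=C98: ✓ → 54
parcel=C45: ✗
parcel=C41: ✗
parcel=C26: ✓ → 119
freight_sum = 33 + 124 + 117 + 54 + 119 = 447

insured_count=8, length_cm_avg=145, freight_sum=447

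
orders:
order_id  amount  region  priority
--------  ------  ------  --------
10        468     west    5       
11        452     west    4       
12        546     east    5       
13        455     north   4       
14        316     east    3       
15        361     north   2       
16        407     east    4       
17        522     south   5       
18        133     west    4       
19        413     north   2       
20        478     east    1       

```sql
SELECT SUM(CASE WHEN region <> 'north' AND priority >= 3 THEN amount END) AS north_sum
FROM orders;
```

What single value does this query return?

order_id=10: ✓ → 468
order_id=11: ✓ → 452
order_id=12: ✓ → 546
order_id=13: ✗
order_id=14: ✓ → 316
order_id=15: ✗
order_id=16: ✓ → 407
order_id=17: ✓ → 522
order_id=18: ✓ → 133
order_id=19: ✗
order_id=20: ✗
north_sum = 468 + 452 + 546 + 316 + 407 + 522 + 133 = 2844

2844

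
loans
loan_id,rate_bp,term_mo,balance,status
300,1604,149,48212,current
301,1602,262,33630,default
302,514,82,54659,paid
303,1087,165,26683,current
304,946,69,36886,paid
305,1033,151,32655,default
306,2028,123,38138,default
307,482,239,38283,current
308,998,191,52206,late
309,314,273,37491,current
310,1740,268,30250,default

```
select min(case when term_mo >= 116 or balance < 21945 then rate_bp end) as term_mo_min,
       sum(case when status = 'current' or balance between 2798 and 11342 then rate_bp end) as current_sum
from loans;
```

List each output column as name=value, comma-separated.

term_mo_min=314, current_sum=3487

[term_mo_min: term_mo >= 116 or balance < 21945]
loan_id=300: ✓ → 1604
loan_id=301: ✓ → 1602
loan_id=302: ✗
loan_id=303: ✓ → 1087
loan_id=304: ✗
loan_id=305: ✓ → 1033
loan_id=306: ✓ → 2028
loan_id=307: ✓ → 482
loan_id=308: ✓ → 998
loan_id=309: ✓ → 314
loan_id=310: ✓ → 1740
term_mo_min = MIN(1604, 1602, 1087, 1033, 2028, 482, 998, 314, 1740) = 314
—
[current_sum: status = 'current' or balance between 2798 and 11342]
loan_id=300: ✓ → 1604
loan_id=301: ✗
loan_id=302: ✗
loan_id=303: ✓ → 1087
loan_id=304: ✗
loan_id=305: ✗
loan_id=306: ✗
loan_id=307: ✓ → 482
loan_id=308: ✗
loan_id=309: ✓ → 314
loan_id=310: ✗
current_sum = 1604 + 1087 + 482 + 314 = 3487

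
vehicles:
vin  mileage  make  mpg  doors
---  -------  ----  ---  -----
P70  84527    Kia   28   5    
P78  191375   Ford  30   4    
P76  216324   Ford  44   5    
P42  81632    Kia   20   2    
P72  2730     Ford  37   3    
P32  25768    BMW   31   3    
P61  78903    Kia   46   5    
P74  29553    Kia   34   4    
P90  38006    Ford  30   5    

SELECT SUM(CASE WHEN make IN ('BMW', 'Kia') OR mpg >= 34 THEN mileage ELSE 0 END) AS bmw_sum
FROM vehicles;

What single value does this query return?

vin=P70: ✓ → 84527
vin=P78: ✗
vin=P76: ✓ → 216324
vin=P42: ✓ → 81632
vin=P72: ✓ → 2730
vin=P32: ✓ → 25768
vin=P61: ✓ → 78903
vin=P74: ✓ → 29553
vin=P90: ✗
bmw_sum = 84527 + 216324 + 81632 + 2730 + 25768 + 78903 + 29553 = 519437

519437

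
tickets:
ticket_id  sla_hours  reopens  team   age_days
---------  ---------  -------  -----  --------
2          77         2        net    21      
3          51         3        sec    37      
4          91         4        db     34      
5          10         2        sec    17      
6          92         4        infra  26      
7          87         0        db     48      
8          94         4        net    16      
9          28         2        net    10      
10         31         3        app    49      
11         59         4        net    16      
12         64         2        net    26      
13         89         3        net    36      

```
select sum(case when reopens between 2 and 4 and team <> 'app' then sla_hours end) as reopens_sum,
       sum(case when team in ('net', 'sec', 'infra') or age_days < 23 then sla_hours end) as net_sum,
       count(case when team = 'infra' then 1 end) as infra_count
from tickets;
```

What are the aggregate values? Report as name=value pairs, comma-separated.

[reopens_sum: reopens between 2 and 4 and team <> 'app']
ticket_id=2: ✓ → 77
ticket_id=3: ✓ → 51
ticket_id=4: ✓ → 91
ticket_id=5: ✓ → 10
ticket_id=6: ✓ → 92
ticket_id=7: ✗
ticket_id=8: ✓ → 94
ticket_id=9: ✓ → 28
ticket_id=10: ✗
ticket_id=11: ✓ → 59
ticket_id=12: ✓ → 64
ticket_id=13: ✓ → 89
reopens_sum = 77 + 51 + 91 + 10 + 92 + 94 + 28 + 59 + 64 + 89 = 655
—
[net_sum: team in ('net', 'sec', 'infra') or age_days < 23]
ticket_id=2: ✓ → 77
ticket_id=3: ✓ → 51
ticket_id=4: ✗
ticket_id=5: ✓ → 10
ticket_id=6: ✓ → 92
ticket_id=7: ✗
ticket_id=8: ✓ → 94
ticket_id=9: ✓ → 28
ticket_id=10: ✗
ticket_id=11: ✓ → 59
ticket_id=12: ✓ → 64
ticket_id=13: ✓ → 89
net_sum = 77 + 51 + 10 + 92 + 94 + 28 + 59 + 64 + 89 = 564
—
[infra_count: team = 'infra']
ticket_id=2: ✗
ticket_id=3: ✗
ticket_id=4: ✗
ticket_id=5: ✗
ticket_id=6: ✓ → 1
ticket_id=7: ✗
ticket_id=8: ✗
ticket_id=9: ✗
ticket_id=10: ✗
ticket_id=11: ✗
ticket_id=12: ✗
ticket_id=13: ✗
infra_count = COUNT(1) = 1

reopens_sum=655, net_sum=564, infra_count=1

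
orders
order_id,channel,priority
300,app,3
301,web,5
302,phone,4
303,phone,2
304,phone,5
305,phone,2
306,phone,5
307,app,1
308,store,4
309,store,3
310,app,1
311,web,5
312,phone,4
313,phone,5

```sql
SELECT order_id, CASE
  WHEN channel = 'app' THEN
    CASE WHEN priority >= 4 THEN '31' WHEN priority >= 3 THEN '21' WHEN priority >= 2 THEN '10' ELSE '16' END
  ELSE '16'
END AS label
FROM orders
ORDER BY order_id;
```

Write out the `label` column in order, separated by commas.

21, 16, 16, 16, 16, 16, 16, 16, 16, 16, 16, 16, 16, 16

order_id=300: channel='app' → inner[priority >= 3] → 21
order_id=301: channel='web' → outer ELSE → 16
order_id=302: channel='phone' → outer ELSE → 16
order_id=303: channel='phone' → outer ELSE → 16
order_id=304: channel='phone' → outer ELSE → 16
order_id=305: channel='phone' → outer ELSE → 16
order_id=306: channel='phone' → outer ELSE → 16
order_id=307: channel='app' → inner[ELSE] → 16
order_id=308: channel='store' → outer ELSE → 16
order_id=309: channel='store' → outer ELSE → 16
order_id=310: channel='app' → inner[ELSE] → 16
order_id=311: channel='web' → outer ELSE → 16
order_id=312: channel='phone' → outer ELSE → 16
order_id=313: channel='phone' → outer ELSE → 16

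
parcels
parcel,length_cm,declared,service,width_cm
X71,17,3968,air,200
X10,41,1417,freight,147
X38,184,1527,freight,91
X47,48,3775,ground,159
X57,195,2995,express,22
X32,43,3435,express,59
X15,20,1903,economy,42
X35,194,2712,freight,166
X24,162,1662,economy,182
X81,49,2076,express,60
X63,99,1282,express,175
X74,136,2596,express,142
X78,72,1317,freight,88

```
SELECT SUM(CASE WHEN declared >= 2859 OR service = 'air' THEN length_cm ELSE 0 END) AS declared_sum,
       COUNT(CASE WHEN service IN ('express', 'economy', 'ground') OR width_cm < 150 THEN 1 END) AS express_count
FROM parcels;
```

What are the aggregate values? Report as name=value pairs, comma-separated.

[declared_sum: declared >= 2859 OR service = 'air']
parcel=X71: ✓ → 17
parcel=X10: ✗
parcel=X38: ✗
parcel=X47: ✓ → 48
parcel=X57: ✓ → 195
parcel=X32: ✓ → 43
parcel=X15: ✗
parcel=X35: ✗
parcel=X24: ✗
parcel=X81: ✗
parcel=X63: ✗
parcel=X74: ✗
parcel=X78: ✗
declared_sum = 17 + 48 + 195 + 43 = 303
—
[express_count: service IN ('express', 'economy', 'ground') OR width_cm < 150]
parcel=X71: ✗
parcel=X10: ✓ → 1
parcel=X38: ✓ → 1
parcel=X47: ✓ → 1
parcel=X57: ✓ → 1
parcel=X32: ✓ → 1
parcel=X15: ✓ → 1
parcel=X35: ✗
parcel=X24: ✓ → 1
parcel=X81: ✓ → 1
parcel=X63: ✓ → 1
parcel=X74: ✓ → 1
parcel=X78: ✓ → 1
express_count = COUNT(1, 1, 1, 1, 1, 1, 1, 1, 1, 1, 1) = 11

declared_sum=303, express_count=11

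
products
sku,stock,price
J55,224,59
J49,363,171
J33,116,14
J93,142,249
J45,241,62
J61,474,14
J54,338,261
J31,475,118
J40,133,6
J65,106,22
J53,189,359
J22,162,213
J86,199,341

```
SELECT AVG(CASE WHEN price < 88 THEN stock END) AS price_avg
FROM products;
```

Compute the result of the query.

sku=J55: ✓ → 224
sku=J49: ✗
sku=J33: ✓ → 116
sku=J93: ✗
sku=J45: ✓ → 241
sku=J61: ✓ → 474
sku=J54: ✗
sku=J31: ✗
sku=J40: ✓ → 133
sku=J65: ✓ → 106
sku=J53: ✗
sku=J22: ✗
sku=J86: ✗
price_avg = (224 + 116 + 241 + 474 + 133 + 106) / 6 = 215.6666666667

215.6666666667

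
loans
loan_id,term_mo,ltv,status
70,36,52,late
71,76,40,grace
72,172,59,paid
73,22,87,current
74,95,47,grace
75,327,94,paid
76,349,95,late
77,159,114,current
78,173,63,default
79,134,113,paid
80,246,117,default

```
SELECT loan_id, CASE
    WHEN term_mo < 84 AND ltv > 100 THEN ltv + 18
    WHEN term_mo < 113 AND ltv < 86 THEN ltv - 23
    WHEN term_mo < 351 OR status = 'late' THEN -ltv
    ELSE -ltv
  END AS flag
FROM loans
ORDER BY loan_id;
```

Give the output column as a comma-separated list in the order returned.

loan_id=70: term_mo < 113 AND ltv < 86 → 29
loan_id=71: term_mo < 113 AND ltv < 86 → 17
loan_id=72: term_mo < 351 OR status = 'late' → -59
loan_id=73: term_mo < 351 OR status = 'late' → -87
loan_id=74: term_mo < 113 AND ltv < 86 → 24
loan_id=75: term_mo < 351 OR status = 'late' → -94
loan_id=76: term_mo < 351 OR status = 'late' → -95
loan_id=77: term_mo < 351 OR status = 'late' → -114
loan_id=78: term_mo < 351 OR status = 'late' → -63
loan_id=79: term_mo < 351 OR status = 'late' → -113
loan_id=80: term_mo < 351 OR status = 'late' → -117

29, 17, -59, -87, 24, -94, -95, -114, -63, -113, -117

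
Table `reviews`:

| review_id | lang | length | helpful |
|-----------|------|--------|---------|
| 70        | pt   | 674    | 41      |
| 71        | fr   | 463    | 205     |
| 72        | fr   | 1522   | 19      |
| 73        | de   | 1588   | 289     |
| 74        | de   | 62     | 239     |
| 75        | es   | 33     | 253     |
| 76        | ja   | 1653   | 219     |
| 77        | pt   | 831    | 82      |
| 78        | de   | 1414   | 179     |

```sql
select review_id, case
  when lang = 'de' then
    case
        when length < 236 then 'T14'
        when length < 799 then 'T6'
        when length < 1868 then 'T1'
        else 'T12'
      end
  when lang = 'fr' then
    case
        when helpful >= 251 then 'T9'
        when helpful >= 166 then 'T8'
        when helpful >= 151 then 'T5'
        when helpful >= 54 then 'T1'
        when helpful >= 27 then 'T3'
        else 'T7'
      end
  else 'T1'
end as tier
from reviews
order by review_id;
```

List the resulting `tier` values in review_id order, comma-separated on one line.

review_id=70: lang='pt' → outer ELSE → T1
review_id=71: lang='fr' → inner[helpful >= 166] → T8
review_id=72: lang='fr' → inner[ELSE] → T7
review_id=73: lang='de' → inner[length < 1868] → T1
review_id=74: lang='de' → inner[length < 236] → T14
review_id=75: lang='es' → outer ELSE → T1
review_id=76: lang='ja' → outer ELSE → T1
review_id=77: lang='pt' → outer ELSE → T1
review_id=78: lang='de' → inner[length < 1868] → T1

T1, T8, T7, T1, T14, T1, T1, T1, T1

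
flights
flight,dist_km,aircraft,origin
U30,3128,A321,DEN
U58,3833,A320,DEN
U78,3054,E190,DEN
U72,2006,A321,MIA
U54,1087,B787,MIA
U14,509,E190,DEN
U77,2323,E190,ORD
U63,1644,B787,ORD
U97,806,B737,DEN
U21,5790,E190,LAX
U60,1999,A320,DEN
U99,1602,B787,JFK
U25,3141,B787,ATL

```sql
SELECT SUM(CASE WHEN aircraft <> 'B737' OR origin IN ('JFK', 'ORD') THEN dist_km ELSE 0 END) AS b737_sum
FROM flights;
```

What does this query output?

flight=U30: ✓ → 3128
flight=U58: ✓ → 3833
flight=U78: ✓ → 3054
flight=U72: ✓ → 2006
flight=U54: ✓ → 1087
flight=U14: ✓ → 509
flight=U77: ✓ → 2323
flight=U63: ✓ → 1644
flight=U97: ✗
flight=U21: ✓ → 5790
flight=U60: ✓ → 1999
flight=U99: ✓ → 1602
flight=U25: ✓ → 3141
b737_sum = 3128 + 3833 + 3054 + 2006 + 1087 + 509 + 2323 + 1644 + 5790 + 1999 + 1602 + 3141 = 30116

30116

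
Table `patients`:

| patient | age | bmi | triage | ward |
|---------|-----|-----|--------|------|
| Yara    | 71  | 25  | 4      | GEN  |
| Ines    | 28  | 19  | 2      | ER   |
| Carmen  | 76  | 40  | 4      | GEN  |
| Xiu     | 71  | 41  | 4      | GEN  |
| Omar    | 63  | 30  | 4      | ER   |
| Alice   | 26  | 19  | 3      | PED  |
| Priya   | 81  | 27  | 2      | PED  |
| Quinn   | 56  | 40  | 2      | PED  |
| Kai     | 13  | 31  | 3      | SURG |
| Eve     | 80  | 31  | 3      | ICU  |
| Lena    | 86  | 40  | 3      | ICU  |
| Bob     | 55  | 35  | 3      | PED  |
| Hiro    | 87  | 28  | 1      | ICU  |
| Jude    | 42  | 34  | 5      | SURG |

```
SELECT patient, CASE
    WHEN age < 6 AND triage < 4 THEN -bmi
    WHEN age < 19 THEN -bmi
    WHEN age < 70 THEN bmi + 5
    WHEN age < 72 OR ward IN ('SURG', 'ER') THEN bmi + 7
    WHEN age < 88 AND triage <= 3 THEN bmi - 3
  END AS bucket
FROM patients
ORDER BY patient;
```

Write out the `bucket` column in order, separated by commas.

patient=Alice: age < 70 → 24
patient=Bob: age < 70 → 40
patient=Carmen: (no match → NULL) → NULL
patient=Eve: age < 88 AND triage <= 3 → 28
patient=Hiro: age < 88 AND triage <= 3 → 25
patient=Ines: age < 70 → 24
patient=Jude: age < 70 → 39
patient=Kai: age < 19 → -31
patient=Lena: age < 88 AND triage <= 3 → 37
patient=Omar: age < 70 → 35
patient=Priya: age < 88 AND triage <= 3 → 24
patient=Quinn: age < 70 → 45
patient=Xiu: age < 72 OR ward IN ('SURG', 'ER') → 48
patient=Yara: age < 72 OR ward IN ('SURG', 'ER') → 32

24, 40, NULL, 28, 25, 24, 39, -31, 37, 35, 24, 45, 48, 32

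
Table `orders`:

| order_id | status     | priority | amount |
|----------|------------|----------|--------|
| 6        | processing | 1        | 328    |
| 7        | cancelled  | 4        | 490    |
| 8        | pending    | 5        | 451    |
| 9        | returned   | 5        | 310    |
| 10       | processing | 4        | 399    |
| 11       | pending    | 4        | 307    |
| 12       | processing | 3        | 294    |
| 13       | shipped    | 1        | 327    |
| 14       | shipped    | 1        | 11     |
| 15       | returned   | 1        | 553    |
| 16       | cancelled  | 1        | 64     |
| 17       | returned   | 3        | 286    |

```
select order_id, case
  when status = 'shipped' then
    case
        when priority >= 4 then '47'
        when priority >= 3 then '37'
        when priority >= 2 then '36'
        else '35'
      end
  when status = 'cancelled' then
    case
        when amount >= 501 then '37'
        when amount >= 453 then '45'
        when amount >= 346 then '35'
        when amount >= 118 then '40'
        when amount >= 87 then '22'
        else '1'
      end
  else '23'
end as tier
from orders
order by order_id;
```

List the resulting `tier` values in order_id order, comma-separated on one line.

order_id=6: status='processing' → outer ELSE → 23
order_id=7: status='cancelled' → inner[amount >= 453] → 45
order_id=8: status='pending' → outer ELSE → 23
order_id=9: status='returned' → outer ELSE → 23
order_id=10: status='processing' → outer ELSE → 23
order_id=11: status='pending' → outer ELSE → 23
order_id=12: status='processing' → outer ELSE → 23
order_id=13: status='shipped' → inner[ELSE] → 35
order_id=14: status='shipped' → inner[ELSE] → 35
order_id=15: status='returned' → outer ELSE → 23
order_id=16: status='cancelled' → inner[ELSE] → 1
order_id=17: status='returned' → outer ELSE → 23

23, 45, 23, 23, 23, 23, 23, 35, 35, 23, 1, 23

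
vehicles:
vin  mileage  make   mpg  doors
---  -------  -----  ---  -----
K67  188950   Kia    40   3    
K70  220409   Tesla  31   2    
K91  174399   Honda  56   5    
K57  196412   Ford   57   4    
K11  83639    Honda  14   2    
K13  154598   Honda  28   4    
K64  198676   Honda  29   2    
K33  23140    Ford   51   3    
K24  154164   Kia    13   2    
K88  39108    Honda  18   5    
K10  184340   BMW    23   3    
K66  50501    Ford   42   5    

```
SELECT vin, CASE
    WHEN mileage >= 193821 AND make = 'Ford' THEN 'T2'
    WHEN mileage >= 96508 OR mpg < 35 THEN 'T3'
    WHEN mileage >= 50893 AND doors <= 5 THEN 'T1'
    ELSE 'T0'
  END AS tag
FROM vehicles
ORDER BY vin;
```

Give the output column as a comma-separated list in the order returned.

T3, T3, T3, T3, T0, T2, T3, T0, T3, T3, T3, T3

vin=K10: mileage >= 96508 OR mpg < 35 → T3
vin=K11: mileage >= 96508 OR mpg < 35 → T3
vin=K13: mileage >= 96508 OR mpg < 35 → T3
vin=K24: mileage >= 96508 OR mpg < 35 → T3
vin=K33: ELSE → T0
vin=K57: mileage >= 193821 AND make = 'Ford' → T2
vin=K64: mileage >= 96508 OR mpg < 35 → T3
vin=K66: ELSE → T0
vin=K67: mileage >= 96508 OR mpg < 35 → T3
vin=K70: mileage >= 96508 OR mpg < 35 → T3
vin=K88: mileage >= 96508 OR mpg < 35 → T3
vin=K91: mileage >= 96508 OR mpg < 35 → T3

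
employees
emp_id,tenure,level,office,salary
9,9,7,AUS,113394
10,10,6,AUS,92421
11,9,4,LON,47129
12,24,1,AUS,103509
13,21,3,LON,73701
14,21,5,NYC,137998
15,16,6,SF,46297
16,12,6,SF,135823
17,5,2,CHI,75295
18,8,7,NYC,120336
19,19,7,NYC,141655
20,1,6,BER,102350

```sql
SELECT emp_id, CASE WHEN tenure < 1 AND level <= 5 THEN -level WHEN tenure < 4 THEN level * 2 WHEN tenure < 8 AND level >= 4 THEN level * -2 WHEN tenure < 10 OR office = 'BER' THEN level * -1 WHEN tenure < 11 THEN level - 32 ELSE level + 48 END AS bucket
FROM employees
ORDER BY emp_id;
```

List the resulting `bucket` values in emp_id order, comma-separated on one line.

-7, -26, -4, 49, 51, 53, 54, 54, -2, -7, 55, 12

emp_id=9: tenure < 10 OR office = 'BER' → -7
emp_id=10: tenure < 11 → -26
emp_id=11: tenure < 10 OR office = 'BER' → -4
emp_id=12: ELSE → 49
emp_id=13: ELSE → 51
emp_id=14: ELSE → 53
emp_id=15: ELSE → 54
emp_id=16: ELSE → 54
emp_id=17: tenure < 10 OR office = 'BER' → -2
emp_id=18: tenure < 10 OR office = 'BER' → -7
emp_id=19: ELSE → 55
emp_id=20: tenure < 4 → 12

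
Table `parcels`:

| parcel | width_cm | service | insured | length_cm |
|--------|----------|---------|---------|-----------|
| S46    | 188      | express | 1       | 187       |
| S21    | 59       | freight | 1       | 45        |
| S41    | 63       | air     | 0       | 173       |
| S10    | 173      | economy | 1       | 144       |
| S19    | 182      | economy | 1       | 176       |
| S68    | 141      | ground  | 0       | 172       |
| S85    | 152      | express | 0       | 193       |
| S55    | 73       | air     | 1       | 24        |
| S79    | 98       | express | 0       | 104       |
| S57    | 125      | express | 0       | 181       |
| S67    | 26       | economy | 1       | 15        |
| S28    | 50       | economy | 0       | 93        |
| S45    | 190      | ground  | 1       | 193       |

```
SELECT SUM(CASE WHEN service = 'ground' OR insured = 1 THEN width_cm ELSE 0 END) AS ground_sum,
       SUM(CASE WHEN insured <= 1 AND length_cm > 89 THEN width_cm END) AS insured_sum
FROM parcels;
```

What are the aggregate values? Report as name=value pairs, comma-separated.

ground_sum=1032, insured_sum=1362

[ground_sum: service = 'ground' OR insured = 1]
parcel=S46: ✓ → 188
parcel=S21: ✓ → 59
parcel=S41: ✗
parcel=S10: ✓ → 173
parcel=S19: ✓ → 182
parcel=S68: ✓ → 141
parcel=S85: ✗
parcel=S55: ✓ → 73
parcel=S79: ✗
parcel=S57: ✗
parcel=S67: ✓ → 26
parcel=S28: ✗
parcel=S45: ✓ → 190
ground_sum = 188 + 59 + 173 + 182 + 141 + 73 + 26 + 190 = 1032
—
[insured_sum: insured <= 1 AND length_cm > 89]
parcel=S46: ✓ → 188
parcel=S21: ✗
parcel=S41: ✓ → 63
parcel=S10: ✓ → 173
parcel=S19: ✓ → 182
parcel=S68: ✓ → 141
parcel=S85: ✓ → 152
parcel=S55: ✗
parcel=S79: ✓ → 98
parcel=S57: ✓ → 125
parcel=S67: ✗
parcel=S28: ✓ → 50
parcel=S45: ✓ → 190
insured_sum = 188 + 63 + 173 + 182 + 141 + 152 + 98 + 125 + 50 + 190 = 1362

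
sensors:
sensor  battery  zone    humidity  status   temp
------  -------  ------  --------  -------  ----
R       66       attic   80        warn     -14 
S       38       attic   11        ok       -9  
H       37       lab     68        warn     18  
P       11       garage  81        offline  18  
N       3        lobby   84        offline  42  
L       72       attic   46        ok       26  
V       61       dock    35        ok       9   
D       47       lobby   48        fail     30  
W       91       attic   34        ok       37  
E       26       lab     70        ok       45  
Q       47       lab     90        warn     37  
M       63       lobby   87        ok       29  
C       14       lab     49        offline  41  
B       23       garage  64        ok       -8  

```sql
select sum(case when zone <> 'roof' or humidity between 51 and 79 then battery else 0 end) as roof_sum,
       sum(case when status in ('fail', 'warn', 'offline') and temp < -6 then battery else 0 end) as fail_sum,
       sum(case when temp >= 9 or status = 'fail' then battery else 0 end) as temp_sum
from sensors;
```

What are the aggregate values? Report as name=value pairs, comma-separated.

roof_sum=599, fail_sum=66, temp_sum=472

[roof_sum: zone <> 'roof' or humidity between 51 and 79]
sensor=R: ✓ → 66
sensor=S: ✓ → 38
sensor=H: ✓ → 37
sensor=P: ✓ → 11
sensor=N: ✓ → 3
sensor=L: ✓ → 72
sensor=V: ✓ → 61
sensor=D: ✓ → 47
sensor=W: ✓ → 91
sensor=E: ✓ → 26
sensor=Q: ✓ → 47
sensor=M: ✓ → 63
sensor=C: ✓ → 14
sensor=B: ✓ → 23
roof_sum = 66 + 38 + 37 + 11 + 3 + 72 + 61 + 47 + 91 + 26 + 47 + 63 + 14 + 23 = 599
—
[fail_sum: status in ('fail', 'warn', 'offline') and temp < -6]
sensor=R: ✓ → 66
sensor=S: ✗
sensor=H: ✗
sensor=P: ✗
sensor=N: ✗
sensor=L: ✗
sensor=V: ✗
sensor=D: ✗
sensor=W: ✗
sensor=E: ✗
sensor=Q: ✗
sensor=M: ✗
sensor=C: ✗
sensor=B: ✗
fail_sum = 66
—
[temp_sum: temp >= 9 or status = 'fail']
sensor=R: ✗
sensor=S: ✗
sensor=H: ✓ → 37
sensor=P: ✓ → 11
sensor=N: ✓ → 3
sensor=L: ✓ → 72
sensor=V: ✓ → 61
sensor=D: ✓ → 47
sensor=W: ✓ → 91
sensor=E: ✓ → 26
sensor=Q: ✓ → 47
sensor=M: ✓ → 63
sensor=C: ✓ → 14
sensor=B: ✗
temp_sum = 37 + 11 + 3 + 72 + 61 + 47 + 91 + 26 + 47 + 63 + 14 = 472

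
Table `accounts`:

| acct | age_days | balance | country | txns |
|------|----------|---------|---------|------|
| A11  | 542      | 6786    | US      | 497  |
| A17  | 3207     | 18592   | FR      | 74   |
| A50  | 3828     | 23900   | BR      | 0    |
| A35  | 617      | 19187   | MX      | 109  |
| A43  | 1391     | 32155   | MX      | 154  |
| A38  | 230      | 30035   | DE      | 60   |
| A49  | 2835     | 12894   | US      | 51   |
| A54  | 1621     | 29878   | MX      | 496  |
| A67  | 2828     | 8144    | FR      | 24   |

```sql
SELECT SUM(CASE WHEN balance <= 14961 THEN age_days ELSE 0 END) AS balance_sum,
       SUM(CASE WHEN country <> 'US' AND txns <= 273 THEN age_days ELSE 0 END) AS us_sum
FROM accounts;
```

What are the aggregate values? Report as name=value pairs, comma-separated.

balance_sum=6205, us_sum=12101

[balance_sum: balance <= 14961]
acct=A11: ✓ → 542
acct=A17: ✗
acct=A50: ✗
acct=A35: ✗
acct=A43: ✗
acct=A38: ✗
acct=A49: ✓ → 2835
acct=A54: ✗
acct=A67: ✓ → 2828
balance_sum = 542 + 2835 + 2828 = 6205
—
[us_sum: country <> 'US' AND txns <= 273]
acct=A11: ✗
acct=A17: ✓ → 3207
acct=A50: ✓ → 3828
acct=A35: ✓ → 617
acct=A43: ✓ → 1391
acct=A38: ✓ → 230
acct=A49: ✗
acct=A54: ✗
acct=A67: ✓ → 2828
us_sum = 3207 + 3828 + 617 + 1391 + 230 + 2828 = 12101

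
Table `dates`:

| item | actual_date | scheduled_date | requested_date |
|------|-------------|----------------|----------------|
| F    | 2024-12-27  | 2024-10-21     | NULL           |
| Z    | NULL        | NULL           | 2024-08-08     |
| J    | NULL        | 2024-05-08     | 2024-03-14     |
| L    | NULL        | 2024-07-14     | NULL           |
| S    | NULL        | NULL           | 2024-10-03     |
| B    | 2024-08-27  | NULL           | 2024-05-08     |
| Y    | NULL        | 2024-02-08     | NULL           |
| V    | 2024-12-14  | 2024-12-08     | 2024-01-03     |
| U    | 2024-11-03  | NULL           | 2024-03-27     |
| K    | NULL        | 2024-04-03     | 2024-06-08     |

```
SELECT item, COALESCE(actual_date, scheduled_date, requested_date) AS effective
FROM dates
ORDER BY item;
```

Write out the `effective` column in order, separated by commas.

item=B: actual_date=2024-08-27 → 2024-08-27
item=F: actual_date=2024-12-27 → 2024-12-27
item=J: actual_date=NULL, scheduled_date=2024-05-08 → 2024-05-08
item=K: actual_date=NULL, scheduled_date=2024-04-03 → 2024-04-03
item=L: actual_date=NULL, scheduled_date=2024-07-14 → 2024-07-14
item=S: actual_date=NULL, scheduled_date=NULL, requested_date=2024-10-03 → 2024-10-03
item=U: actual_date=2024-11-03 → 2024-11-03
item=V: actual_date=2024-12-14 → 2024-12-14
item=Y: actual_date=NULL, scheduled_date=2024-02-08 → 2024-02-08
item=Z: actual_date=NULL, scheduled_date=NULL, requested_date=2024-08-08 → 2024-08-08

2024-08-27, 2024-12-27, 2024-05-08, 2024-04-03, 2024-07-14, 2024-10-03, 2024-11-03, 2024-12-14, 2024-02-08, 2024-08-08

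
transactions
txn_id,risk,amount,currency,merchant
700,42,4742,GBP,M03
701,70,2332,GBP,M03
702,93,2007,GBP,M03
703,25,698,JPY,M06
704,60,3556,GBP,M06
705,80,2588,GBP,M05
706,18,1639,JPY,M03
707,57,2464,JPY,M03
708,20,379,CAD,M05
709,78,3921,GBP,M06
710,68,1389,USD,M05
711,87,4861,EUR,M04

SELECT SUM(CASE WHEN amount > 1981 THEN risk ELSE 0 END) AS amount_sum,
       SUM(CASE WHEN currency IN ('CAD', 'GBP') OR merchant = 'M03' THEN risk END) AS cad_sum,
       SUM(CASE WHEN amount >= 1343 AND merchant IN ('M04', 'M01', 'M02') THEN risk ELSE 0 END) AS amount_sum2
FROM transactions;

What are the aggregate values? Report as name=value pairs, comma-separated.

amount_sum=567, cad_sum=518, amount_sum2=87

[amount_sum: amount > 1981]
txn_id=700: ✓ → 42
txn_id=701: ✓ → 70
txn_id=702: ✓ → 93
txn_id=703: ✗
txn_id=704: ✓ → 60
txn_id=705: ✓ → 80
txn_id=706: ✗
txn_id=707: ✓ → 57
txn_id=708: ✗
txn_id=709: ✓ → 78
txn_id=710: ✗
txn_id=711: ✓ → 87
amount_sum = 42 + 70 + 93 + 60 + 80 + 57 + 78 + 87 = 567
—
[cad_sum: currency IN ('CAD', 'GBP') OR merchant = 'M03']
txn_id=700: ✓ → 42
txn_id=701: ✓ → 70
txn_id=702: ✓ → 93
txn_id=703: ✗
txn_id=704: ✓ → 60
txn_id=705: ✓ → 80
txn_id=706: ✓ → 18
txn_id=707: ✓ → 57
txn_id=708: ✓ → 20
txn_id=709: ✓ → 78
txn_id=710: ✗
txn_id=711: ✗
cad_sum = 42 + 70 + 93 + 60 + 80 + 18 + 57 + 20 + 78 = 518
—
[amount_sum2: amount >= 1343 AND merchant IN ('M04', 'M01', 'M02')]
txn_id=700: ✗
txn_id=701: ✗
txn_id=702: ✗
txn_id=703: ✗
txn_id=704: ✗
txn_id=705: ✗
txn_id=706: ✗
txn_id=707: ✗
txn_id=708: ✗
txn_id=709: ✗
txn_id=710: ✗
txn_id=711: ✓ → 87
amount_sum2 = 87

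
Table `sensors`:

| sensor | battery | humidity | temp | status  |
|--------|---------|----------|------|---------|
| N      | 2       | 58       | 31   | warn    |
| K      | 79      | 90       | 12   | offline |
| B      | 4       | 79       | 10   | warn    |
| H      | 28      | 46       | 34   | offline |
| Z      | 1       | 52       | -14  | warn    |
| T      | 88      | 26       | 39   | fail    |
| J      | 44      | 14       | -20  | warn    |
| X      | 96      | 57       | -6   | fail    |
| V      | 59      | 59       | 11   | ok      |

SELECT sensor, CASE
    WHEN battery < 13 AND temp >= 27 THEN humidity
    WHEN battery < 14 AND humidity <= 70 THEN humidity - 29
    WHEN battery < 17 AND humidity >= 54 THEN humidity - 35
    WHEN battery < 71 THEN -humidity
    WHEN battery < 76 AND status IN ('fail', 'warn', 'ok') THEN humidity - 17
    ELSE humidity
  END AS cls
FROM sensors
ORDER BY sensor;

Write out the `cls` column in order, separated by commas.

44, -46, -14, 90, 58, 26, -59, 57, 23

sensor=B: battery < 17 AND humidity >= 54 → 44
sensor=H: battery < 71 → -46
sensor=J: battery < 71 → -14
sensor=K: ELSE → 90
sensor=N: battery < 13 AND temp >= 27 → 58
sensor=T: ELSE → 26
sensor=V: battery < 71 → -59
sensor=X: ELSE → 57
sensor=Z: battery < 14 AND humidity <= 70 → 23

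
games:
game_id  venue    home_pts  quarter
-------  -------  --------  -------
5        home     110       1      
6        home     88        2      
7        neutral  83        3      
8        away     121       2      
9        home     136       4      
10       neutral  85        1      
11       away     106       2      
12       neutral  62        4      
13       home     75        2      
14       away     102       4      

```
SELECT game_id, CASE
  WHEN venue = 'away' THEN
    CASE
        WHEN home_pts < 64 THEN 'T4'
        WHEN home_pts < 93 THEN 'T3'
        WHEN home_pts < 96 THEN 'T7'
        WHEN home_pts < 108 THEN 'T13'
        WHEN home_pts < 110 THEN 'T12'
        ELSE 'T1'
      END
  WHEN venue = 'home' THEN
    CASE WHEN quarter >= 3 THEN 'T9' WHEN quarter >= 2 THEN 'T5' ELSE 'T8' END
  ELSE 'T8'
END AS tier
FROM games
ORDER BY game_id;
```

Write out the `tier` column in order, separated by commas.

game_id=5: venue='home' → inner[ELSE] → T8
game_id=6: venue='home' → inner[quarter >= 2] → T5
game_id=7: venue='neutral' → outer ELSE → T8
game_id=8: venue='away' → inner[ELSE] → T1
game_id=9: venue='home' → inner[quarter >= 3] → T9
game_id=10: venue='neutral' → outer ELSE → T8
game_id=11: venue='away' → inner[home_pts < 108] → T13
game_id=12: venue='neutral' → outer ELSE → T8
game_id=13: venue='home' → inner[quarter >= 2] → T5
game_id=14: venue='away' → inner[home_pts < 108] → T13

T8, T5, T8, T1, T9, T8, T13, T8, T5, T13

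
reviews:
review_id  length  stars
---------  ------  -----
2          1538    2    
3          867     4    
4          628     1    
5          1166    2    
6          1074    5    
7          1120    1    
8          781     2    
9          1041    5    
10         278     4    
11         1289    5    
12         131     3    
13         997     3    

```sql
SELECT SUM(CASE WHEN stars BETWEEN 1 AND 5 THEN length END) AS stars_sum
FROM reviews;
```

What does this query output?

10910

review_id=2: ✓ → 1538
review_id=3: ✓ → 867
review_id=4: ✓ → 628
review_id=5: ✓ → 1166
review_id=6: ✓ → 1074
review_id=7: ✓ → 1120
review_id=8: ✓ → 781
review_id=9: ✓ → 1041
review_id=10: ✓ → 278
review_id=11: ✓ → 1289
review_id=12: ✓ → 131
review_id=13: ✓ → 997
stars_sum = 1538 + 867 + 628 + 1166 + 1074 + 1120 + 781 + 1041 + 278 + 1289 + 131 + 997 = 10910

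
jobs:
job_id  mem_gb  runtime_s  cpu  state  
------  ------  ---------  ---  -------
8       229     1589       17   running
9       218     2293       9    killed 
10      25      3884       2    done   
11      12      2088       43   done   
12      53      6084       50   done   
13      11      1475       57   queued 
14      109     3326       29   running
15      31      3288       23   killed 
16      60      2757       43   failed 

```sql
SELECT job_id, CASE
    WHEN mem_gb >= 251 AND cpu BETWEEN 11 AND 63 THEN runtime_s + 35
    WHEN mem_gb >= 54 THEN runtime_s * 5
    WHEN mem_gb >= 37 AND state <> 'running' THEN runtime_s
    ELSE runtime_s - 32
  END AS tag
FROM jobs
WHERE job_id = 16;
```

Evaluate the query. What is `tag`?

13785

job_id = 16: mem_gb=60, runtime_s=2757, cpu=43, state=failed.
mem_gb >= 251 AND cpu BETWEEN 11 AND 63 → false
mem_gb >= 54 → true → 13785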